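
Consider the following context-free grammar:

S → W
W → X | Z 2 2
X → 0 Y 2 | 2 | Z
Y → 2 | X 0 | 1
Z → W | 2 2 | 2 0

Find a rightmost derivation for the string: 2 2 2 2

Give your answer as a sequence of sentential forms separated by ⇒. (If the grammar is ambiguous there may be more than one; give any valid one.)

S ⇒ W ⇒ Z 2 2 ⇒ 2 2 2 2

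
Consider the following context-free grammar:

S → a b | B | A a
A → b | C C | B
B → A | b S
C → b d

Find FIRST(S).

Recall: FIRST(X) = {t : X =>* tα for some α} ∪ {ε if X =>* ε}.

We compute FIRST(S) using the standard algorithm.
FIRST(A) = {b}
FIRST(B) = {b}
FIRST(C) = {b}
FIRST(S) = {a, b}
Therefore, FIRST(S) = {a, b}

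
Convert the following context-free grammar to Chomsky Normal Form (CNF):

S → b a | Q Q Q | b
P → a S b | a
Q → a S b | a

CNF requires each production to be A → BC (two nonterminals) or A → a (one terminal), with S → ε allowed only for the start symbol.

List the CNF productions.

TB → b; TA → a; S → b; P → a; Q → a; S → TB TA; S → Q X0; X0 → Q Q; P → TA X1; X1 → S TB; Q → TA X2; X2 → S TB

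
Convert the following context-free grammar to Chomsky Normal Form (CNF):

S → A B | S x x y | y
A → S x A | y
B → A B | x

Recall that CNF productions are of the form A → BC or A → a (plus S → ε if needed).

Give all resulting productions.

TX → x; TY → y; S → y; A → y; B → x; S → A B; S → S X0; X0 → TX X1; X1 → TX TY; A → S X2; X2 → TX A; B → A B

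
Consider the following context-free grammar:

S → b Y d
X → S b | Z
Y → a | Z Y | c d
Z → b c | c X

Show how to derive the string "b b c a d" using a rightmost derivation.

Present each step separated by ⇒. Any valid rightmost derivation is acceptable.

S ⇒ b Y d ⇒ b Z Y d ⇒ b Z a d ⇒ b b c a d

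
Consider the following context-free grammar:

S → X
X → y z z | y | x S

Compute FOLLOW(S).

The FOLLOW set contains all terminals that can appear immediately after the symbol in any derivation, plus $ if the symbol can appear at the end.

We compute FOLLOW(S) using the standard algorithm.
FOLLOW(S) starts with {$}.
FIRST(S) = {x, y}
FIRST(X) = {x, y}
FOLLOW(S) = {$}
FOLLOW(X) = {$}
Therefore, FOLLOW(S) = {$}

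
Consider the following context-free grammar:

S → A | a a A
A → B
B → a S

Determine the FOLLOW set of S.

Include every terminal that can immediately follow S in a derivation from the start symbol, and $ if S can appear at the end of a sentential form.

We compute FOLLOW(S) using the standard algorithm.
FOLLOW(S) starts with {$}.
FIRST(A) = {a}
FIRST(B) = {a}
FIRST(S) = {a}
FOLLOW(A) = {$}
FOLLOW(B) = {$}
FOLLOW(S) = {$}
Therefore, FOLLOW(S) = {$}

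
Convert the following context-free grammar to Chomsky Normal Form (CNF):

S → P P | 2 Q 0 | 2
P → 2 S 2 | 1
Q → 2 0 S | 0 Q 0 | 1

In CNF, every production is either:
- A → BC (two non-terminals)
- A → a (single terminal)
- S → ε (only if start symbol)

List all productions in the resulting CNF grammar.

T2 → 2; T0 → 0; S → 2; P → 1; Q → 1; S → P P; S → T2 X0; X0 → Q T0; P → T2 X1; X1 → S T2; Q → T2 X2; X2 → T0 S; Q → T0 X3; X3 → Q T0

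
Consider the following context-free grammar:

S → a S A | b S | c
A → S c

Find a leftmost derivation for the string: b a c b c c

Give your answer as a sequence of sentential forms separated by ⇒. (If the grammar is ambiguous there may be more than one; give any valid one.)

S ⇒ b S ⇒ b a S A ⇒ b a c A ⇒ b a c S c ⇒ b a c b S c ⇒ b a c b c c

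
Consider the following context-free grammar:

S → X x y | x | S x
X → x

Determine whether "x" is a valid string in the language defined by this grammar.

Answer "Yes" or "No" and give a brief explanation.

Yes - a valid derivation exists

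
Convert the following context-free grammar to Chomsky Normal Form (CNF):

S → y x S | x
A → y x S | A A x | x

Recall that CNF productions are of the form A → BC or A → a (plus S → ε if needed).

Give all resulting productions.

TY → y; TX → x; S → x; A → x; S → TY X0; X0 → TX S; A → TY X1; X1 → TX S; A → A X2; X2 → A TX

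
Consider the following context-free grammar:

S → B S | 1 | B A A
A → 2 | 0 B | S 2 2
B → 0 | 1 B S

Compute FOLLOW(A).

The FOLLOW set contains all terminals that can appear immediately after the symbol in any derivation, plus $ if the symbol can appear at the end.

We compute FOLLOW(A) using the standard algorithm.
FOLLOW(S) starts with {$}.
FIRST(A) = {0, 1, 2}
FIRST(B) = {0, 1}
FIRST(S) = {0, 1}
FOLLOW(A) = {$, 0, 1, 2}
FOLLOW(B) = {$, 0, 1, 2}
FOLLOW(S) = {$, 0, 1, 2}
Therefore, FOLLOW(A) = {$, 0, 1, 2}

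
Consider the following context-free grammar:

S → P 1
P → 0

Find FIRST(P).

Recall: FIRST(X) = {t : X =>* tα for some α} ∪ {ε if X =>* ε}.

We compute FIRST(P) using the standard algorithm.
FIRST(P) = {0}
FIRST(S) = {0}
Therefore, FIRST(P) = {0}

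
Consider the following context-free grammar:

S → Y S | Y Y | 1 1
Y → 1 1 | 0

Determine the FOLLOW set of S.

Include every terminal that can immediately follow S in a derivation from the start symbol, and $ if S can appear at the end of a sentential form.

We compute FOLLOW(S) using the standard algorithm.
FOLLOW(S) starts with {$}.
FIRST(S) = {0, 1}
FIRST(Y) = {0, 1}
FOLLOW(S) = {$}
FOLLOW(Y) = {$, 0, 1}
Therefore, FOLLOW(S) = {$}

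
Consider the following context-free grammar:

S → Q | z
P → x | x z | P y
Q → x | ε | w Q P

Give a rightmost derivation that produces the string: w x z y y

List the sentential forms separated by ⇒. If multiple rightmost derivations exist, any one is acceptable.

S ⇒ Q ⇒ w Q P ⇒ w Q P y ⇒ w Q P y y ⇒ w Q x z y y ⇒ w x z y y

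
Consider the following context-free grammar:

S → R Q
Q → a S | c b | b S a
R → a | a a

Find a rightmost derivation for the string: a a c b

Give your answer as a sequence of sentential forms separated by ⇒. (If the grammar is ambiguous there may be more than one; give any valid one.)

S ⇒ R Q ⇒ R c b ⇒ a a c b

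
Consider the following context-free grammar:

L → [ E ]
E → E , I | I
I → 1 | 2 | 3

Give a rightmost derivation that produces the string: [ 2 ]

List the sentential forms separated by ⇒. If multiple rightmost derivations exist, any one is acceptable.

L ⇒ [ E ] ⇒ [ I ] ⇒ [ 2 ]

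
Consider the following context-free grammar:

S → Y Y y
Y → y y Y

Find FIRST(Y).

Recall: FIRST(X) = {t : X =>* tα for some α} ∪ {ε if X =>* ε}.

We compute FIRST(Y) using the standard algorithm.
FIRST(S) = {y}
FIRST(Y) = {y}
Therefore, FIRST(Y) = {y}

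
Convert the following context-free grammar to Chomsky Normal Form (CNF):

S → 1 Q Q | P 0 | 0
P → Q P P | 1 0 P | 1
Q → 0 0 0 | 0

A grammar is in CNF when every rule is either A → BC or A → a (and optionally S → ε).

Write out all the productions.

T1 → 1; T0 → 0; S → 0; P → 1; Q → 0; S → T1 X0; X0 → Q Q; S → P T0; P → Q X1; X1 → P P; P → T1 X2; X2 → T0 P; Q → T0 X3; X3 → T0 T0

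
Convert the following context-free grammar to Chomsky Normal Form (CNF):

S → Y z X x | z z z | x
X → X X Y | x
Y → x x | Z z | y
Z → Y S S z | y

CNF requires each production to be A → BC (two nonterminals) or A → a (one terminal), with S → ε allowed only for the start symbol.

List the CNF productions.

TZ → z; TX → x; S → x; X → x; Y → y; Z → y; S → Y X0; X0 → TZ X1; X1 → X TX; S → TZ X2; X2 → TZ TZ; X → X X3; X3 → X Y; Y → TX TX; Y → Z TZ; Z → Y X4; X4 → S X5; X5 → S TZ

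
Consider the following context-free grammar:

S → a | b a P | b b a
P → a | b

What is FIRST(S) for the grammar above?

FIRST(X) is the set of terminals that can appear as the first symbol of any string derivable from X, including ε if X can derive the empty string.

We compute FIRST(S) using the standard algorithm.
FIRST(P) = {a, b}
FIRST(S) = {a, b}
Therefore, FIRST(S) = {a, b}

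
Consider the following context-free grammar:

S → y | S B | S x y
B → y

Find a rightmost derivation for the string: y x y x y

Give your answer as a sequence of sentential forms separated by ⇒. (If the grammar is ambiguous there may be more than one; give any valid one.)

S ⇒ S x y ⇒ S x y x y ⇒ y x y x y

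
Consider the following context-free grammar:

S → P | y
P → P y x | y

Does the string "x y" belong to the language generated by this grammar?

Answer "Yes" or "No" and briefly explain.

No - no valid derivation exists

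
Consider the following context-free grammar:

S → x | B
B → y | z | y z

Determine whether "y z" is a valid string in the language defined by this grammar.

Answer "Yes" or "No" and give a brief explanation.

Yes - a valid derivation exists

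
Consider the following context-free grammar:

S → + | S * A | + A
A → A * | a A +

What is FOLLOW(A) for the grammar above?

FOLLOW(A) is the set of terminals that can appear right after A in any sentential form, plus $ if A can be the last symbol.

We compute FOLLOW(A) using the standard algorithm.
FOLLOW(S) starts with {$}.
FIRST(A) = {a}
FIRST(S) = {+}
FOLLOW(A) = {$, *, +}
FOLLOW(S) = {$, *}
Therefore, FOLLOW(A) = {$, *, +}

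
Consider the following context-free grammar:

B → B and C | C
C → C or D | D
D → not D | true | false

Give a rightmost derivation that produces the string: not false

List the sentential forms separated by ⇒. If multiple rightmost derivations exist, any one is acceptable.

B ⇒ C ⇒ D ⇒ not D ⇒ not false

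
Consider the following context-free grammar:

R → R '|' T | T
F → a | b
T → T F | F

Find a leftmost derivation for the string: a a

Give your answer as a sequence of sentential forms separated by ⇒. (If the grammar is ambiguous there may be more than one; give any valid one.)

R ⇒ T ⇒ T F ⇒ F F ⇒ a F ⇒ a a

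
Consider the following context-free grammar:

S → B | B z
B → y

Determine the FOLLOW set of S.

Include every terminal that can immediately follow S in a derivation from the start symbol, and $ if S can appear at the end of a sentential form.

We compute FOLLOW(S) using the standard algorithm.
FOLLOW(S) starts with {$}.
FIRST(B) = {y}
FIRST(S) = {y}
FOLLOW(B) = {$, z}
FOLLOW(S) = {$}
Therefore, FOLLOW(S) = {$}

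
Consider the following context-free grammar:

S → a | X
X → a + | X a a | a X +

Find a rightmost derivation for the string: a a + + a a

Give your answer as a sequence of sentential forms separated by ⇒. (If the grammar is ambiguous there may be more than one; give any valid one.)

S ⇒ X ⇒ X a a ⇒ a X + a a ⇒ a a + + a a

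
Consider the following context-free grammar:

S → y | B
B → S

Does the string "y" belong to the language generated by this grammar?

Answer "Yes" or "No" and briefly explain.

Yes - a valid derivation exists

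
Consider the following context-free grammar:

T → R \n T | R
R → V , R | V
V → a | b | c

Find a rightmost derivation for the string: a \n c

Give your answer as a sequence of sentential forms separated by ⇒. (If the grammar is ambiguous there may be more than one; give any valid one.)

T ⇒ R \n T ⇒ R \n R ⇒ R \n V ⇒ R \n c ⇒ V \n c ⇒ a \n c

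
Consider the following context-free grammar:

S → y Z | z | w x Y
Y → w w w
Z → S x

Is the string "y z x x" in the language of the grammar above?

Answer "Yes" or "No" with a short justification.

No - no valid derivation exists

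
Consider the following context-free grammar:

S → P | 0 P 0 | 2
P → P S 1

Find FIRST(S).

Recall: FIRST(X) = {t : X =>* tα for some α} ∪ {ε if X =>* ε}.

We compute FIRST(S) using the standard algorithm.
FIRST(P) = {}
FIRST(S) = {0, 2}
Therefore, FIRST(S) = {0, 2}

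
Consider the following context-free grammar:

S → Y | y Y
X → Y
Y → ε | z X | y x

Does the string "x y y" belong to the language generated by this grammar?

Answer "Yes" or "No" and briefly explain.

No - no valid derivation exists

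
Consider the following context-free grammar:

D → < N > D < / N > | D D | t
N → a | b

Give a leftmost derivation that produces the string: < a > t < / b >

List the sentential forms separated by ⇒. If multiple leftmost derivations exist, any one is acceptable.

D ⇒ < N > D < / N > ⇒ < a > D < / N > ⇒ < a > t < / N > ⇒ < a > t < / b >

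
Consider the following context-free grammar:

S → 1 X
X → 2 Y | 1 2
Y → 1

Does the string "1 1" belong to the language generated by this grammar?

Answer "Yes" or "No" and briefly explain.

No - no valid derivation exists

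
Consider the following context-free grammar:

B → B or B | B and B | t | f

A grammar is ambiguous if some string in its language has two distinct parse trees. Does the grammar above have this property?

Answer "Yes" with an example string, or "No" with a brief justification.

Yes - the string 'f or t or t or f' has two distinct parse trees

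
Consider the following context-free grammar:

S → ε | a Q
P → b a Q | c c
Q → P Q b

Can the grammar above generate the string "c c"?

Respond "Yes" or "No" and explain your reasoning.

No - no valid derivation exists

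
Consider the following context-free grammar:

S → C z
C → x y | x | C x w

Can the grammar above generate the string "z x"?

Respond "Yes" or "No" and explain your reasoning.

No - no valid derivation exists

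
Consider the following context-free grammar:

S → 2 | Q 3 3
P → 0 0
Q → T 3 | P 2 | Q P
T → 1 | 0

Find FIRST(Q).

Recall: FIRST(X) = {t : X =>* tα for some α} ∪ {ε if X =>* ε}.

We compute FIRST(Q) using the standard algorithm.
FIRST(P) = {0}
FIRST(Q) = {0, 1}
FIRST(S) = {0, 1, 2}
FIRST(T) = {0, 1}
Therefore, FIRST(Q) = {0, 1}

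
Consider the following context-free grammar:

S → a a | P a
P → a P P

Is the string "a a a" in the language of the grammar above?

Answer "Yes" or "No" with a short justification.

No - no valid derivation exists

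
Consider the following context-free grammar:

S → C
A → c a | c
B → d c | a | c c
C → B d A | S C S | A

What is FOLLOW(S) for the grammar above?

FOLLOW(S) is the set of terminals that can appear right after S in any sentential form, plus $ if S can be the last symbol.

We compute FOLLOW(S) using the standard algorithm.
FOLLOW(S) starts with {$}.
FIRST(A) = {c}
FIRST(B) = {a, c, d}
FIRST(C) = {a, c, d}
FIRST(S) = {a, c, d}
FOLLOW(A) = {$, a, c, d}
FOLLOW(B) = {d}
FOLLOW(C) = {$, a, c, d}
FOLLOW(S) = {$, a, c, d}
Therefore, FOLLOW(S) = {$, a, c, d}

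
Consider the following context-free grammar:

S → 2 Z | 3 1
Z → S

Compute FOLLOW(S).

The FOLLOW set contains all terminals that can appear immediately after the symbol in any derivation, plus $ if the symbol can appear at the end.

We compute FOLLOW(S) using the standard algorithm.
FOLLOW(S) starts with {$}.
FIRST(S) = {2, 3}
FIRST(Z) = {2, 3}
FOLLOW(S) = {$}
FOLLOW(Z) = {$}
Therefore, FOLLOW(S) = {$}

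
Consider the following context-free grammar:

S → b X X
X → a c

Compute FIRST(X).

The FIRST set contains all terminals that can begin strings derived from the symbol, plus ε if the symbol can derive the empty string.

We compute FIRST(X) using the standard algorithm.
FIRST(S) = {b}
FIRST(X) = {a}
Therefore, FIRST(X) = {a}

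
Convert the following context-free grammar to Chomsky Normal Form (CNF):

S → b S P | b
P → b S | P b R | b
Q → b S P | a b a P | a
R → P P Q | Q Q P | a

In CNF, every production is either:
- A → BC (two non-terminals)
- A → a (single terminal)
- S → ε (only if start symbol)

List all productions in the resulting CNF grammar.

TB → b; S → b; P → b; TA → a; Q → a; R → a; S → TB X0; X0 → S P; P → TB S; P → P X1; X1 → TB R; Q → TB X2; X2 → S P; Q → TA X3; X3 → TB X4; X4 → TA P; R → P X5; X5 → P Q; R → Q X6; X6 → Q P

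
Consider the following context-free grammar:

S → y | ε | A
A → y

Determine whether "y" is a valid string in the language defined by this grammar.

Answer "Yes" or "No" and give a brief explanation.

Yes - a valid derivation exists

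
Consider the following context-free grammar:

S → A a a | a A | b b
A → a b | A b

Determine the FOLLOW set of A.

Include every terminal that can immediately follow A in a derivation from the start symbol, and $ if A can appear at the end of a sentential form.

We compute FOLLOW(A) using the standard algorithm.
FOLLOW(S) starts with {$}.
FIRST(A) = {a}
FIRST(S) = {a, b}
FOLLOW(A) = {$, a, b}
FOLLOW(S) = {$}
Therefore, FOLLOW(A) = {$, a, b}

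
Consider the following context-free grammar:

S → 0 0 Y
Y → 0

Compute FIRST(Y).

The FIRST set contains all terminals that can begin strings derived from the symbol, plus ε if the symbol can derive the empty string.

We compute FIRST(Y) using the standard algorithm.
FIRST(S) = {0}
FIRST(Y) = {0}
Therefore, FIRST(Y) = {0}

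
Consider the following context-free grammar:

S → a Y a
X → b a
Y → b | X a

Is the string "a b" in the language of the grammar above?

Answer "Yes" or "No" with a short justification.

No - no valid derivation exists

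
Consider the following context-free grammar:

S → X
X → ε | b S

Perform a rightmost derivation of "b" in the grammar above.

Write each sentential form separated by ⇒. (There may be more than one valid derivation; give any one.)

S ⇒ X ⇒ b S ⇒ b X ⇒ b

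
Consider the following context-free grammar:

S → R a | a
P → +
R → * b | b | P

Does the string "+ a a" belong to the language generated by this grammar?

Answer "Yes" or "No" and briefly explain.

No - no valid derivation exists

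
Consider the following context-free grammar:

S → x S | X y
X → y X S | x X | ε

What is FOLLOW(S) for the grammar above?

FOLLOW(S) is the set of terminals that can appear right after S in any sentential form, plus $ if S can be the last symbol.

We compute FOLLOW(S) using the standard algorithm.
FOLLOW(S) starts with {$}.
FIRST(S) = {x, y}
FIRST(X) = {x, y, ε}
FOLLOW(S) = {$, x, y}
FOLLOW(X) = {x, y}
Therefore, FOLLOW(S) = {$, x, y}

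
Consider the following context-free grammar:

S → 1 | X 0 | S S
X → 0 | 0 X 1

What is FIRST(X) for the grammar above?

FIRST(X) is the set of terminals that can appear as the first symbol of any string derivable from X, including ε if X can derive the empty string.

We compute FIRST(X) using the standard algorithm.
FIRST(S) = {0, 1}
FIRST(X) = {0}
Therefore, FIRST(X) = {0}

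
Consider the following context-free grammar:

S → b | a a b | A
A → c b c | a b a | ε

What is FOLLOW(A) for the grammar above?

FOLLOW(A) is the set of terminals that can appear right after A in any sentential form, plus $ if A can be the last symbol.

We compute FOLLOW(A) using the standard algorithm.
FOLLOW(S) starts with {$}.
FIRST(A) = {a, c, ε}
FIRST(S) = {a, b, c, ε}
FOLLOW(A) = {$}
FOLLOW(S) = {$}
Therefore, FOLLOW(A) = {$}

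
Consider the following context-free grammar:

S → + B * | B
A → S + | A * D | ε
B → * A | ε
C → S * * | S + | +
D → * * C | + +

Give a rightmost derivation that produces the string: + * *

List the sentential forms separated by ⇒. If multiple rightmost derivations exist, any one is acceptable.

S ⇒ + B * ⇒ + * A * ⇒ + * *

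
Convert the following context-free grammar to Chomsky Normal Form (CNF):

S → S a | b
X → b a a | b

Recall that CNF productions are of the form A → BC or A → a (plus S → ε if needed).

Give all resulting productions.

TA → a; S → b; TB → b; X → b; S → S TA; X → TB X0; X0 → TA TA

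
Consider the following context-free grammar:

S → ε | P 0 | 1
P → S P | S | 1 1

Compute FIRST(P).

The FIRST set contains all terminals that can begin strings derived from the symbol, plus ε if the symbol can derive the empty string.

We compute FIRST(P) using the standard algorithm.
FIRST(P) = {0, 1, ε}
FIRST(S) = {0, 1, ε}
Therefore, FIRST(P) = {0, 1, ε}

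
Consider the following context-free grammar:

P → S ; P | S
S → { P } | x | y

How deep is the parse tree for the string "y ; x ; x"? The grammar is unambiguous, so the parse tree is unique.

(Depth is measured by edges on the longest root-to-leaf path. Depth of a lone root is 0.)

4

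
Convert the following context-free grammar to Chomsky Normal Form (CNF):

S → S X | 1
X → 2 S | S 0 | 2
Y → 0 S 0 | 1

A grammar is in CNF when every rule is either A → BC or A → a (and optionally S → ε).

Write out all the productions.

S → 1; T2 → 2; T0 → 0; X → 2; Y → 1; S → S X; X → T2 S; X → S T0; Y → T0 X0; X0 → S T0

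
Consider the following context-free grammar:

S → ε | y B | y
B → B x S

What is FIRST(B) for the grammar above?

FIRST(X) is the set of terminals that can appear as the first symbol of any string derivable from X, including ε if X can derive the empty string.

We compute FIRST(B) using the standard algorithm.
FIRST(B) = {}
FIRST(S) = {y, ε}
Therefore, FIRST(B) = {}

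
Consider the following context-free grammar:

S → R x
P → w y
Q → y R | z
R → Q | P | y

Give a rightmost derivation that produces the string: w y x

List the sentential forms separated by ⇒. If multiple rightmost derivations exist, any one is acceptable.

S ⇒ R x ⇒ P x ⇒ w y x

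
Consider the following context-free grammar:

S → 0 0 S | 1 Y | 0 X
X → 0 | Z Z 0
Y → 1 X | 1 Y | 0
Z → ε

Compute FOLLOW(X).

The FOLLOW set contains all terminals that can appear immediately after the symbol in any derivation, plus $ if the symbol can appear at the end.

We compute FOLLOW(X) using the standard algorithm.
FOLLOW(S) starts with {$}.
FIRST(S) = {0, 1}
FIRST(X) = {0}
FIRST(Y) = {0, 1}
FIRST(Z) = {ε}
FOLLOW(S) = {$}
FOLLOW(X) = {$}
FOLLOW(Y) = {$}
FOLLOW(Z) = {0}
Therefore, FOLLOW(X) = {$}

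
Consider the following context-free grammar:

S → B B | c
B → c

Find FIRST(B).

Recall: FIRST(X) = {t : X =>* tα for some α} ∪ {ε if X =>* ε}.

We compute FIRST(B) using the standard algorithm.
FIRST(B) = {c}
FIRST(S) = {c}
Therefore, FIRST(B) = {c}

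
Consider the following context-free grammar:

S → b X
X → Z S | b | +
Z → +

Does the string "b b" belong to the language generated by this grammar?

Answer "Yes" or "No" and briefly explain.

Yes - a valid derivation exists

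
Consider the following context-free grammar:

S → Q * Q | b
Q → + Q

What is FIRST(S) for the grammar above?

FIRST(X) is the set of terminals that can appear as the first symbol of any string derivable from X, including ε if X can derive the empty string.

We compute FIRST(S) using the standard algorithm.
FIRST(Q) = {+}
FIRST(S) = {+, b}
Therefore, FIRST(S) = {+, b}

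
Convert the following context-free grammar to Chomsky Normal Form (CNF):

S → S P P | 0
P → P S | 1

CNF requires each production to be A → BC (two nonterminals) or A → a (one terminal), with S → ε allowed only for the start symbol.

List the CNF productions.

S → 0; P → 1; S → S X0; X0 → P P; P → P S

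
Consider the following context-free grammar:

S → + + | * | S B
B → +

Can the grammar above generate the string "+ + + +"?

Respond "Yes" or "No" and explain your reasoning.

Yes - a valid derivation exists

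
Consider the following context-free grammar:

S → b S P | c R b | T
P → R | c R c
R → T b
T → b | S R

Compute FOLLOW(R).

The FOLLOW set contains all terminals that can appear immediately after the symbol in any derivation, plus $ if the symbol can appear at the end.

We compute FOLLOW(R) using the standard algorithm.
FOLLOW(S) starts with {$}.
FIRST(P) = {b, c}
FIRST(R) = {b, c}
FIRST(S) = {b, c}
FIRST(T) = {b, c}
FOLLOW(P) = {$, b, c}
FOLLOW(R) = {$, b, c}
FOLLOW(S) = {$, b, c}
FOLLOW(T) = {$, b, c}
Therefore, FOLLOW(R) = {$, b, c}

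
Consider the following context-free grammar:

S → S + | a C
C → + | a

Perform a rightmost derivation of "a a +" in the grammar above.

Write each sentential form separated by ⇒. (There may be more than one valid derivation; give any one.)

S ⇒ S + ⇒ a C + ⇒ a a +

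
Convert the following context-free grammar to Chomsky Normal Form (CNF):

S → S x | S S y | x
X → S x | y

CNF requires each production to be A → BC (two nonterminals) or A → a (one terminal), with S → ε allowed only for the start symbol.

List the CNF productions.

TX → x; TY → y; S → x; X → y; S → S TX; S → S X0; X0 → S TY; X → S TX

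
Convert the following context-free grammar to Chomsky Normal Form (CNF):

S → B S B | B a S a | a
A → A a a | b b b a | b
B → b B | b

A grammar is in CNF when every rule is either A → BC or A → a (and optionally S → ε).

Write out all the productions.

TA → a; S → a; TB → b; A → b; B → b; S → B X0; X0 → S B; S → B X1; X1 → TA X2; X2 → S TA; A → A X3; X3 → TA TA; A → TB X4; X4 → TB X5; X5 → TB TA; B → TB B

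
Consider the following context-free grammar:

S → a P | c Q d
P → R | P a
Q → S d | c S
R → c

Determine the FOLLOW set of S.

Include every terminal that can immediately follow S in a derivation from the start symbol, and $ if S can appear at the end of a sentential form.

We compute FOLLOW(S) using the standard algorithm.
FOLLOW(S) starts with {$}.
FIRST(P) = {c}
FIRST(Q) = {a, c}
FIRST(R) = {c}
FIRST(S) = {a, c}
FOLLOW(P) = {$, a, d}
FOLLOW(Q) = {d}
FOLLOW(R) = {$, a, d}
FOLLOW(S) = {$, d}
Therefore, FOLLOW(S) = {$, d}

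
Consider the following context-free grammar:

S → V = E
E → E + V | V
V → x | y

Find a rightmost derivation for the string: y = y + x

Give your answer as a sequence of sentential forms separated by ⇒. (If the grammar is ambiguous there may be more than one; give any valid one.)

S ⇒ V = E ⇒ V = E + V ⇒ V = E + x ⇒ V = V + x ⇒ V = y + x ⇒ y = y + x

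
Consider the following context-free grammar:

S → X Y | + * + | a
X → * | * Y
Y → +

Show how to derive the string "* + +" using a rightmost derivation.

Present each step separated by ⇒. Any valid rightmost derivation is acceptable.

S ⇒ X Y ⇒ X + ⇒ * Y + ⇒ * + +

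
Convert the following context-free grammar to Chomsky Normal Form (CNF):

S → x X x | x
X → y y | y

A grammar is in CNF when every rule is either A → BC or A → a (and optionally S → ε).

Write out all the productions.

TX → x; S → x; TY → y; X → y; S → TX X0; X0 → X TX; X → TY TY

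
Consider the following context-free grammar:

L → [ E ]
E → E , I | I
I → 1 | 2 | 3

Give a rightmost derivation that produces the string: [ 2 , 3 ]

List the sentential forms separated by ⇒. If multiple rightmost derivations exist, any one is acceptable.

L ⇒ [ E ] ⇒ [ E , I ] ⇒ [ E , 3 ] ⇒ [ I , 3 ] ⇒ [ 2 , 3 ]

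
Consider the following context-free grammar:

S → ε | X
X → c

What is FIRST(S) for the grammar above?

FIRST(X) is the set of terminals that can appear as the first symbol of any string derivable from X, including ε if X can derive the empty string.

We compute FIRST(S) using the standard algorithm.
FIRST(S) = {c, ε}
FIRST(X) = {c}
Therefore, FIRST(S) = {c, ε}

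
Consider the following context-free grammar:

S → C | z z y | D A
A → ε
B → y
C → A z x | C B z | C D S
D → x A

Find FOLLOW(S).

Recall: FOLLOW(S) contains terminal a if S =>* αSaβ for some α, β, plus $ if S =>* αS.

We compute FOLLOW(S) using the standard algorithm.
FOLLOW(S) starts with {$}.
FIRST(A) = {ε}
FIRST(B) = {y}
FIRST(C) = {z}
FIRST(D) = {x}
FIRST(S) = {x, z}
FOLLOW(A) = {$, x, y, z}
FOLLOW(B) = {z}
FOLLOW(C) = {$, x, y}
FOLLOW(D) = {$, x, y, z}
FOLLOW(S) = {$, x, y}
Therefore, FOLLOW(S) = {$, x, y}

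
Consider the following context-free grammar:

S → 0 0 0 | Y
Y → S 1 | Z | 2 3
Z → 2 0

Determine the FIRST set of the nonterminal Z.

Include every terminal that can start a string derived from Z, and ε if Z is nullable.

We compute FIRST(Z) using the standard algorithm.
FIRST(S) = {0, 2}
FIRST(Y) = {0, 2}
FIRST(Z) = {2}
Therefore, FIRST(Z) = {2}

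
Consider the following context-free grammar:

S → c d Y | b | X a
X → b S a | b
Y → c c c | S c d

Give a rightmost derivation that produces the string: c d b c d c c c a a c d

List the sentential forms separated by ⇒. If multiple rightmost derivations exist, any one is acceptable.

S ⇒ c d Y ⇒ c d S c d ⇒ c d X a c d ⇒ c d b S a a c d ⇒ c d b c d Y a a c d ⇒ c d b c d c c c a a c d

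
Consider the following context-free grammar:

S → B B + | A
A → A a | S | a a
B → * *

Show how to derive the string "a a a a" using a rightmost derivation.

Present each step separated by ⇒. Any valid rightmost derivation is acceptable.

S ⇒ A ⇒ A a ⇒ A a a ⇒ a a a a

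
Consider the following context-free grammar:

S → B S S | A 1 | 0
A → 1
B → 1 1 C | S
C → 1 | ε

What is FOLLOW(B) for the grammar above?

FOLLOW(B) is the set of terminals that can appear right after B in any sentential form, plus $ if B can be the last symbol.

We compute FOLLOW(B) using the standard algorithm.
FOLLOW(S) starts with {$}.
FIRST(A) = {1}
FIRST(B) = {0, 1}
FIRST(C) = {1, ε}
FIRST(S) = {0, 1}
FOLLOW(A) = {1}
FOLLOW(B) = {0, 1}
FOLLOW(C) = {0, 1}
FOLLOW(S) = {$, 0, 1}
Therefore, FOLLOW(B) = {0, 1}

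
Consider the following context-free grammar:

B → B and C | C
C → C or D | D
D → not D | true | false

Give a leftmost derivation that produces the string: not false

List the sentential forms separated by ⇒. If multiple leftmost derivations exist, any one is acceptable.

B ⇒ C ⇒ D ⇒ not D ⇒ not false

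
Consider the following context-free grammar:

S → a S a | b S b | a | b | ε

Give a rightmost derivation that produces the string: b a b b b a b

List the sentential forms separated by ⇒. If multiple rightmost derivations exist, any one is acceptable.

S ⇒ b S b ⇒ b a S a b ⇒ b a b S b a b ⇒ b a b b b a b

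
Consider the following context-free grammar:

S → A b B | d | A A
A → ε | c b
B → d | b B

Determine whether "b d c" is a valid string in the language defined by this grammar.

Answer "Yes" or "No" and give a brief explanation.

No - no valid derivation exists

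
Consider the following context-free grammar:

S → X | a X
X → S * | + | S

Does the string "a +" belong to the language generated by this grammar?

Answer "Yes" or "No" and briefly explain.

Yes - a valid derivation exists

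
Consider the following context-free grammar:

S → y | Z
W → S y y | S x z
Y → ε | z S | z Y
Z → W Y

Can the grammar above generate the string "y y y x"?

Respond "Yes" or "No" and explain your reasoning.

No - no valid derivation exists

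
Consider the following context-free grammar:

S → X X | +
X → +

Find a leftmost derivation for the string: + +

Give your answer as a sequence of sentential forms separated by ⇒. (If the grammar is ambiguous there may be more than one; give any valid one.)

S ⇒ X X ⇒ + X ⇒ + +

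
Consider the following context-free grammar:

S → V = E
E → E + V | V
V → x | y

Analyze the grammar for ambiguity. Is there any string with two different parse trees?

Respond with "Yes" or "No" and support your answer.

No - the grammar is unambiguous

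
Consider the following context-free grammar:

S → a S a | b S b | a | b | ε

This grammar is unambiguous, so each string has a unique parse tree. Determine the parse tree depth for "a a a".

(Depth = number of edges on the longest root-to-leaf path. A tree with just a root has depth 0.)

2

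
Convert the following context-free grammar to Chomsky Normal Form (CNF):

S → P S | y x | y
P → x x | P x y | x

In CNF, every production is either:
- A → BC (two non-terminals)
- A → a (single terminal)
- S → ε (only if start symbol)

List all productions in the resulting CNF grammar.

TY → y; TX → x; S → y; P → x; S → P S; S → TY TX; P → TX TX; P → P X0; X0 → TX TY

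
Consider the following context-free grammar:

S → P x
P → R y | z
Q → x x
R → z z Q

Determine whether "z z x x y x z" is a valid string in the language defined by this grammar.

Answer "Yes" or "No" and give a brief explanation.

No - no valid derivation exists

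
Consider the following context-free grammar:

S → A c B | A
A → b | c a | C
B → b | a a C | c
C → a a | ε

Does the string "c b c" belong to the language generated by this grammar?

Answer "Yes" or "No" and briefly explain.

No - no valid derivation exists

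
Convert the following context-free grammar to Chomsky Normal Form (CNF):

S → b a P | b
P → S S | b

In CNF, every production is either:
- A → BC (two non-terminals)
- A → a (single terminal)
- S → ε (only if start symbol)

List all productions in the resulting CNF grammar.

TB → b; TA → a; S → b; P → b; S → TB X0; X0 → TA P; P → S S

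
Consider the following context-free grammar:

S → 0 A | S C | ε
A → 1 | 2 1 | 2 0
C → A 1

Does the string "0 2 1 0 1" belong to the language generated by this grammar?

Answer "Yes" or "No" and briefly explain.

No - no valid derivation exists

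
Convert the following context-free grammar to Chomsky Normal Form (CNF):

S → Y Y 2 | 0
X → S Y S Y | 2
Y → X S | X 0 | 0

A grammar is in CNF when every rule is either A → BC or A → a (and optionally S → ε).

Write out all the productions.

T2 → 2; S → 0; X → 2; T0 → 0; Y → 0; S → Y X0; X0 → Y T2; X → S X1; X1 → Y X2; X2 → S Y; Y → X S; Y → X T0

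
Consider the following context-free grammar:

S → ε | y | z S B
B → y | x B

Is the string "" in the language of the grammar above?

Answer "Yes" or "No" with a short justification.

Yes - a valid derivation exists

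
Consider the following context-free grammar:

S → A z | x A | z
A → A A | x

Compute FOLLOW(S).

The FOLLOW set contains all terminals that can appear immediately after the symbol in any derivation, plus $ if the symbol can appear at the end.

We compute FOLLOW(S) using the standard algorithm.
FOLLOW(S) starts with {$}.
FIRST(A) = {x}
FIRST(S) = {x, z}
FOLLOW(A) = {$, x, z}
FOLLOW(S) = {$}
Therefore, FOLLOW(S) = {$}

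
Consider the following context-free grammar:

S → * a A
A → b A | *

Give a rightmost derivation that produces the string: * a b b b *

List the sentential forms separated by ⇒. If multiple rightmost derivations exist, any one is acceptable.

S ⇒ * a A ⇒ * a b A ⇒ * a b b A ⇒ * a b b b A ⇒ * a b b b *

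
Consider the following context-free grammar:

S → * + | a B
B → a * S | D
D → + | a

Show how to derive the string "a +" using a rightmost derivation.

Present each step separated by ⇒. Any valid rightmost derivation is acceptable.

S ⇒ a B ⇒ a D ⇒ a +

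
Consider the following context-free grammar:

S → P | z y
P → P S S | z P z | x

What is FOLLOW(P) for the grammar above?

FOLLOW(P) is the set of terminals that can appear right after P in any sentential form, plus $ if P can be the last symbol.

We compute FOLLOW(P) using the standard algorithm.
FOLLOW(S) starts with {$}.
FIRST(P) = {x, z}
FIRST(S) = {x, z}
FOLLOW(P) = {$, x, z}
FOLLOW(S) = {$, x, z}
Therefore, FOLLOW(P) = {$, x, z}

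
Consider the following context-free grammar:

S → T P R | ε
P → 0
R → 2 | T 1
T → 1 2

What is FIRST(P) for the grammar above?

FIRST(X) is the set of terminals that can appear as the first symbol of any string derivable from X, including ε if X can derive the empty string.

We compute FIRST(P) using the standard algorithm.
FIRST(P) = {0}
FIRST(R) = {1, 2}
FIRST(S) = {1, ε}
FIRST(T) = {1}
Therefore, FIRST(P) = {0}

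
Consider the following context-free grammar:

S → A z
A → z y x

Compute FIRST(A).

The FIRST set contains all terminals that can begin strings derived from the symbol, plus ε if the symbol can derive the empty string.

We compute FIRST(A) using the standard algorithm.
FIRST(A) = {z}
FIRST(S) = {z}
Therefore, FIRST(A) = {z}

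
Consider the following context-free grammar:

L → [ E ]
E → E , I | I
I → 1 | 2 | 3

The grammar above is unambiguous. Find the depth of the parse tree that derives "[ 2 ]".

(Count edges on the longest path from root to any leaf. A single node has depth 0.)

3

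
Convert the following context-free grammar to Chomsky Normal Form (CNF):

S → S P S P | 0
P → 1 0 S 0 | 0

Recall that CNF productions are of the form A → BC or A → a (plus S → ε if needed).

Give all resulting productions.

S → 0; T1 → 1; T0 → 0; P → 0; S → S X0; X0 → P X1; X1 → S P; P → T1 X2; X2 → T0 X3; X3 → S T0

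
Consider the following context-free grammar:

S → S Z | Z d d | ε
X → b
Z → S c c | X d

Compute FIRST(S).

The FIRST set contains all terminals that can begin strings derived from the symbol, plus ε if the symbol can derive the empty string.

We compute FIRST(S) using the standard algorithm.
FIRST(S) = {b, c, ε}
FIRST(X) = {b}
FIRST(Z) = {b, c}
Therefore, FIRST(S) = {b, c, ε}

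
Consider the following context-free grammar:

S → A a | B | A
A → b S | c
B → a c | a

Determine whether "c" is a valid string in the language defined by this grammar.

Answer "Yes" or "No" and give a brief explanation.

Yes - a valid derivation exists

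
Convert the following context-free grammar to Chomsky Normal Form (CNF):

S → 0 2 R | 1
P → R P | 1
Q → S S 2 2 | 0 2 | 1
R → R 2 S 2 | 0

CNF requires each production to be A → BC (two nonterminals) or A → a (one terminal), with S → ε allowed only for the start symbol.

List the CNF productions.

T0 → 0; T2 → 2; S → 1; P → 1; Q → 1; R → 0; S → T0 X0; X0 → T2 R; P → R P; Q → S X1; X1 → S X2; X2 → T2 T2; Q → T0 T2; R → R X3; X3 → T2 X4; X4 → S T2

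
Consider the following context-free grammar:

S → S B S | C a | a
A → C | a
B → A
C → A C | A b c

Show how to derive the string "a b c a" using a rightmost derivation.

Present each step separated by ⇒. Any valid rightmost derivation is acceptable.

S ⇒ C a ⇒ A b c a ⇒ a b c a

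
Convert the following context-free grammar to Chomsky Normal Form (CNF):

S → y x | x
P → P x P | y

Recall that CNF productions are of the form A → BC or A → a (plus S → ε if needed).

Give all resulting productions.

TY → y; TX → x; S → x; P → y; S → TY TX; P → P X0; X0 → TX P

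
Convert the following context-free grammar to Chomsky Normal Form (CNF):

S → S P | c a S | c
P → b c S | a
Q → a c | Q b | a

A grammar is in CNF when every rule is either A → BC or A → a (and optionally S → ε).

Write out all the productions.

TC → c; TA → a; S → c; TB → b; P → a; Q → a; S → S P; S → TC X0; X0 → TA S; P → TB X1; X1 → TC S; Q → TA TC; Q → Q TB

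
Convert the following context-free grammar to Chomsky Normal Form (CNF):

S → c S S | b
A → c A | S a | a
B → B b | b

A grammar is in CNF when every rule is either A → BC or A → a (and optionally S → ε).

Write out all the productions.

TC → c; S → b; TA → a; A → a; TB → b; B → b; S → TC X0; X0 → S S; A → TC A; A → S TA; B → B TB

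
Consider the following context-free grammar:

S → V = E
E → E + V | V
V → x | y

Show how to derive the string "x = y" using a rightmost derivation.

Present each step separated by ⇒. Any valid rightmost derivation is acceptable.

S ⇒ V = E ⇒ V = V ⇒ V = y ⇒ x = y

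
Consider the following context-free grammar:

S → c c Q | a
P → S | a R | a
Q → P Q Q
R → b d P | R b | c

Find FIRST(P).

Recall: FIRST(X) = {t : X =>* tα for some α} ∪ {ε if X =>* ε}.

We compute FIRST(P) using the standard algorithm.
FIRST(P) = {a, c}
FIRST(Q) = {a, c}
FIRST(R) = {b, c}
FIRST(S) = {a, c}
Therefore, FIRST(P) = {a, c}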